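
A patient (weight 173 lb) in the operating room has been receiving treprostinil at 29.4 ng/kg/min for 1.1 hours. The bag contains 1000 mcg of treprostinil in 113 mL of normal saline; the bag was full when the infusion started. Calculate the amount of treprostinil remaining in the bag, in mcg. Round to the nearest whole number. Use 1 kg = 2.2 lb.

847 mcg

Weight = 173 lb ÷ 2.2 lb/kg = 78.63636 kg
Dose = 29.4 ng/kg/min × 78.63636 kg = 2311.909 ng/min
2311.909 ng/min × 60 min/hr = 138714.5 ng/hr
Concentration = 1000 mcg ÷ 113 mL = 8.849558 mcg/mL = 8849.558 ng/mL
Rate = 138714.5 ng/hr ÷ 8849.558 ng/mL = 15.67474 mL/hr
Volume infused = 15.67474 mL/hr × 1.1 hr = 17.24222 mL
Volume remaining = 113 − 17.24222 = 95.75778 mL
Drug remaining = 95.75778 mL × 8849.558 ng/mL = 847414 ng = 847.414 mcg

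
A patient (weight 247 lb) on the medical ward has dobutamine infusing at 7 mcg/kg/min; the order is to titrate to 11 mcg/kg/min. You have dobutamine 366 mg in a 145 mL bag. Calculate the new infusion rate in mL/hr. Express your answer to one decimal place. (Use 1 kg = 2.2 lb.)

29.4 mL/hr

Weight = 247 lb ÷ 2.2 lb/kg = 112.2727 kg
Dose = 11 mcg/kg/min × 112.2727 kg = 1235 mcg/min
1235 mcg/min × 60 min/hr = 74100 mcg/hr
Concentration = 366 mg ÷ 145 mL = 2.524138 mg/mL = 2524.138 mcg/mL
Rate = 74100 mcg/hr ÷ 2524.138 mcg/mL = 29.35656 mL/hr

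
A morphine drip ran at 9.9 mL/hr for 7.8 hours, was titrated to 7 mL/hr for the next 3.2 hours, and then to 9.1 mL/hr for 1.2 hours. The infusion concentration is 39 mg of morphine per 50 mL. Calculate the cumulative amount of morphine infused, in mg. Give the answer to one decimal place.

86.2 mg

Concentration = 39 mg ÷ 50 mL = 0.78 mg/mL
Stage 1: 9.9 mL/hr × 7.8 hr = 77.22 mL → 77.22 mL × 0.78 mg/mL = 60.2316 mg
Stage 2: 7 mL/hr × 3.2 hr = 22.4 mL → 22.4 mL × 0.78 mg/mL = 17.472 mg
Stage 3: 9.1 mL/hr × 1.2 hr = 10.92 mL → 10.92 mL × 0.78 mg/mL = 8.5176 mg
Total = 60.2316 + 17.472 + 8.5176 = 86.2212 mg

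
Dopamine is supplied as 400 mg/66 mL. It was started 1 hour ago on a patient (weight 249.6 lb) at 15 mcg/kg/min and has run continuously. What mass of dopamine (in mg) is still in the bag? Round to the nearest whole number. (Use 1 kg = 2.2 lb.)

Weight = 249.6 lb ÷ 2.2 lb/kg = 113.4545 kg
Dose = 15 mcg/kg/min × 113.4545 kg = 1701.818 mcg/min
1701.818 mcg/min × 60 min/hr = 102109.1 mcg/hr
Concentration = 400 mg ÷ 66 mL = 6.060606 mg/mL = 6060.606 mcg/mL
Rate = 102109.1 mcg/hr ÷ 6060.606 mcg/mL = 16.848 mL/hr
Volume infused = 16.848 mL/hr × 1 hr = 16.848 mL
Volume remaining = 66 − 16.848 = 49.152 mL
Drug remaining = 49.152 mL × 6060.606 mcg/mL = 297890.9 mcg = 297.8909 mg

298 mg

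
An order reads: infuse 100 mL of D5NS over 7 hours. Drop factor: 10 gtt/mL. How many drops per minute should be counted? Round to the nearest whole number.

100 mL ÷ (7 hr × 60 = 420 min) = 0.2380952 mL/min
0.2380952 mL/min × 10 gtt/mL = 2.380952 gtt/min

2 gtt/min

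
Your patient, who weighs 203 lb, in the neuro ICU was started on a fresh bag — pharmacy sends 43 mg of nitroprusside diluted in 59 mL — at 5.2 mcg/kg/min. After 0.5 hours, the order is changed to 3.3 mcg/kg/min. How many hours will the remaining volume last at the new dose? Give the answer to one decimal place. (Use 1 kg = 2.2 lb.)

1.6 hours

Initial rate:
Weight = 203 lb ÷ 2.2 lb/kg = 92.27273 kg
Dose = 5.2 mcg/kg/min × 92.27273 kg = 479.8182 mcg/min
479.8182 mcg/min × 60 min/hr = 28789.09 mcg/hr
Concentration = 43 mg ÷ 59 mL = 0.7288136 mg/mL = 728.8136 mcg/mL
Rate = 28789.09 mcg/hr ÷ 728.8136 mcg/mL = 39.50131 mL/hr
Volume infused so far = 39.50131 mL/hr × 0.5 hr = 19.75066 mL
Volume remaining = 59 − 19.75066 = 39.24934 mL
New rate:
Dose = 3.3 mcg/kg/min × 92.27273 kg = 304.5 mcg/min
304.5 mcg/min × 60 min/hr = 18270 mcg/hr
Rate = 18270 mcg/hr ÷ 728.8136 mcg/mL = 25.06814 mL/hr
Time remaining = 39.24934 mL ÷ 25.06814 mL/hr = 1.565706 hr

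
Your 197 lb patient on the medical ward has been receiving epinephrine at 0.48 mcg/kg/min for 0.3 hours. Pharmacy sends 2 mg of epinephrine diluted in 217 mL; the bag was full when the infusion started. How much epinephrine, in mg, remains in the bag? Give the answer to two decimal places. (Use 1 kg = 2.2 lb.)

Weight = 197 lb ÷ 2.2 lb/kg = 89.54545 kg
Dose = 0.48 mcg/kg/min × 89.54545 kg = 42.98182 mcg/min
42.98182 mcg/min × 60 min/hr = 2578.909 mcg/hr
Concentration = 2 mg ÷ 217 mL = 0.00921659 mg/mL = 9.21659 mcg/mL
Rate = 2578.909 mcg/hr ÷ 9.21659 mcg/mL = 279.8116 mL/hr
Volume infused = 279.8116 mL/hr × 0.3 hr = 83.94349 mL
Volume remaining = 217 − 83.94349 = 133.0565 mL
Drug remaining = 133.0565 mL × 9.21659 mcg/mL = 1226.327 mcg = 1.226327 mg

1.23 mg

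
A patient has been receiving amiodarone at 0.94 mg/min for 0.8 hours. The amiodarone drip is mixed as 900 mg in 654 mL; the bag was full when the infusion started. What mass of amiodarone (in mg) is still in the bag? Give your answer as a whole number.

855 mg

0.94 mg/min × 60 min/hr = 56.4 mg/hr
Concentration = 900 mg ÷ 654 mL = 1.376147 mg/mL
Rate = 56.4 mg/hr ÷ 1.376147 mg/mL = 40.984 mL/hr
Volume infused = 40.984 mL/hr × 0.8 hr = 32.7872 mL
Volume remaining = 654 − 32.7872 = 621.2128 mL
Drug remaining = 621.2128 mL × 1.376147 mg/mL = 854.88 mg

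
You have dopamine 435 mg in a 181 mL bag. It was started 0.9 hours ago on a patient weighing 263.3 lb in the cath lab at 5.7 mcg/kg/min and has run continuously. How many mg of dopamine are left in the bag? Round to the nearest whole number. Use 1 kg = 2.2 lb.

Weight = 263.3 lb ÷ 2.2 lb/kg = 119.6818 kg
Dose = 5.7 mcg/kg/min × 119.6818 kg = 682.1864 mcg/min
682.1864 mcg/min × 60 min/hr = 40931.18 mcg/hr
Concentration = 435 mg ÷ 181 mL = 2.403315 mg/mL = 2403.315 mcg/mL
Rate = 40931.18 mcg/hr ÷ 2403.315 mcg/mL = 17.03114 mL/hr
Volume infused = 17.03114 mL/hr × 0.9 hr = 15.32802 mL
Volume remaining = 181 − 15.32802 = 165.672 mL
Drug remaining = 165.672 mL × 2403.315 mcg/mL = 398161.9 mcg = 398.1619 mg

398 mg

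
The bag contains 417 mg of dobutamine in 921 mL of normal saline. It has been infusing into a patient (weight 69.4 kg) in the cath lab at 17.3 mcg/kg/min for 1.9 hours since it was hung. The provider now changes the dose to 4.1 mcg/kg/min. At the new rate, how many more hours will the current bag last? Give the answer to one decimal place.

16.4 hours

Initial rate:
Dose = 17.3 mcg/kg/min × 69.4 kg = 1200.62 mcg/min
1200.62 mcg/min × 60 min/hr = 72037.2 mcg/hr
Concentration = 417 mg ÷ 921 mL = 0.4527687 mg/mL = 452.7687 mcg/mL
Rate = 72037.2 mcg/hr ÷ 452.7687 mcg/mL = 159.1037 mL/hr
Volume infused so far = 159.1037 mL/hr × 1.9 hr = 302.2971 mL
Volume remaining = 921 − 302.2971 = 618.7029 mL
New rate:
Dose = 4.1 mcg/kg/min × 69.4 kg = 284.54 mcg/min
284.54 mcg/min × 60 min/hr = 17072.4 mcg/hr
Rate = 17072.4 mcg/hr ÷ 452.7687 mcg/mL = 37.70667 mL/hr
Time remaining = 618.7029 mL ÷ 37.70667 mL/hr = 16.40832 hr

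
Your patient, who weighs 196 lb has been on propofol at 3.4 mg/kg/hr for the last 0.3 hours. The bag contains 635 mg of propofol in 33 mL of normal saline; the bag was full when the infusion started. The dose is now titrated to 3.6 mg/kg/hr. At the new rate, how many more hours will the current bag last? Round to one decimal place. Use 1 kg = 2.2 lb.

1.7 hours

Initial rate:
Weight = 196 lb ÷ 2.2 lb/kg = 89.09091 kg
Dose = 3.4 mg/kg/hr × 89.09091 kg = 302.9091 mg/hr
Concentration = 635 mg ÷ 33 mL = 19.24242 mg/mL
Rate = 302.9091 mg/hr ÷ 19.24242 mg/mL = 15.74173 mL/hr
Volume infused so far = 15.74173 mL/hr × 0.3 hr = 4.72252 mL
Volume remaining = 33 − 4.72252 = 28.27748 mL
New rate:
Dose = 3.6 mg/kg/hr × 89.09091 kg = 320.7273 mg/hr
Rate = 320.7273 mg/hr ÷ 19.24242 mg/mL = 16.66772 mL/hr
Time remaining = 28.27748 mL ÷ 16.66772 mL/hr = 1.696542 hr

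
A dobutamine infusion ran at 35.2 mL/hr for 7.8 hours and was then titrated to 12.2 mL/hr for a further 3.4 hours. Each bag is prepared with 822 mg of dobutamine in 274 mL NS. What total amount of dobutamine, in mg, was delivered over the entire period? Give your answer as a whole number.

Concentration = 822 mg ÷ 274 mL = 3 mg/mL
Stage 1: 35.2 mL/hr × 7.8 hr = 274.56 mL → 274.56 mL × 3 mg/mL = 823.68 mg
Stage 2: 12.2 mL/hr × 3.4 hr = 41.48 mL → 41.48 mL × 3 mg/mL = 124.44 mg
Total = 823.68 + 124.44 = 948.12 mg

948 mg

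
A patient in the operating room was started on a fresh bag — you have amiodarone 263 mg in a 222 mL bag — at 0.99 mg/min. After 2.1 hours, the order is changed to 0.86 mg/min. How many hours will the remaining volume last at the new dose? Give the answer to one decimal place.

2.7 hours

Initial rate:
0.99 mg/min × 60 min/hr = 59.4 mg/hr
Concentration = 263 mg ÷ 222 mL = 1.184685 mg/mL
Rate = 59.4 mg/hr ÷ 1.184685 mg/mL = 50.13992 mL/hr
Volume infused so far = 50.13992 mL/hr × 2.1 hr = 105.2938 mL
Volume remaining = 222 − 105.2938 = 116.7062 mL
New rate:
0.86 mg/min × 60 min/hr = 51.6 mg/hr
Rate = 51.6 mg/hr ÷ 1.184685 mg/mL = 43.55589 mL/hr
Time remaining = 116.7062 mL ÷ 43.55589 mL/hr = 2.679457 hr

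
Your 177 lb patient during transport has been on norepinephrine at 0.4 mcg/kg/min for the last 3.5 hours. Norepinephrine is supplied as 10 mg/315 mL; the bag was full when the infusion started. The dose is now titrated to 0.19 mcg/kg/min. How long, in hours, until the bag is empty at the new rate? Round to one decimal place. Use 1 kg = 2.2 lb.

Initial rate:
Weight = 177 lb ÷ 2.2 lb/kg = 80.45455 kg
Dose = 0.4 mcg/kg/min × 80.45455 kg = 32.18182 mcg/min
32.18182 mcg/min × 60 min/hr = 1930.909 mcg/hr
Concentration = 10 mg ÷ 315 mL = 0.03174603 mg/mL = 31.74603 mcg/mL
Rate = 1930.909 mcg/hr ÷ 31.74603 mcg/mL = 60.82364 mL/hr
Volume infused so far = 60.82364 mL/hr × 3.5 hr = 212.8827 mL
Volume remaining = 315 − 212.8827 = 102.1173 mL
New rate:
Dose = 0.19 mcg/kg/min × 80.45455 kg = 15.28636 mcg/min
15.28636 mcg/min × 60 min/hr = 917.1818 mcg/hr
Rate = 917.1818 mcg/hr ÷ 31.74603 mcg/mL = 28.89123 mL/hr
Time remaining = 102.1173 mL ÷ 28.89123 mL/hr = 3.534543 hr

3.5 hours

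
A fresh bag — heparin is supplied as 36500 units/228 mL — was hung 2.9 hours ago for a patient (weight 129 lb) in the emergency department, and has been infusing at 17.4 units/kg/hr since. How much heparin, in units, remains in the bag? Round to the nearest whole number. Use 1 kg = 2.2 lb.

Weight = 129 lb ÷ 2.2 lb/kg = 58.63636 kg
Dose = 17.4 units/kg/hr × 58.63636 kg = 1020.273 units/hr
Concentration = 36500 units ÷ 228 mL = 160.0877 units/mL
Rate = 1020.273 units/hr ÷ 160.0877 units/mL = 6.37321 mL/hr
Volume infused = 6.37321 mL/hr × 2.9 hr = 18.48231 mL
Volume remaining = 228 − 18.48231 = 209.5177 mL
Drug remaining = 209.5177 mL × 160.0877 units/mL = 33541.21 units

33541 units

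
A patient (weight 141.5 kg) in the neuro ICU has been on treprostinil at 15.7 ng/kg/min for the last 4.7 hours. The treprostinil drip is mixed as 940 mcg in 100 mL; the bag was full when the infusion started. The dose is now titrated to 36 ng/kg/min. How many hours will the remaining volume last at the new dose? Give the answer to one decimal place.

Initial rate:
Dose = 15.7 ng/kg/min × 141.5 kg = 2221.55 ng/min
2221.55 ng/min × 60 min/hr = 133293 ng/hr
Concentration = 940 mcg ÷ 100 mL = 9.4 mcg/mL = 9400 ng/mL
Rate = 133293 ng/hr ÷ 9400 ng/mL = 14.18011 mL/hr
Volume infused so far = 14.18011 mL/hr × 4.7 hr = 66.6465 mL
Volume remaining = 100 − 66.6465 = 33.3535 mL
New rate:
Dose = 36 ng/kg/min × 141.5 kg = 5094 ng/min
5094 ng/min × 60 min/hr = 305640 ng/hr
Rate = 305640 ng/hr ÷ 9400 ng/mL = 32.51489 mL/hr
Time remaining = 33.3535 mL ÷ 32.51489 mL/hr = 1.025791 hr

1.0 hours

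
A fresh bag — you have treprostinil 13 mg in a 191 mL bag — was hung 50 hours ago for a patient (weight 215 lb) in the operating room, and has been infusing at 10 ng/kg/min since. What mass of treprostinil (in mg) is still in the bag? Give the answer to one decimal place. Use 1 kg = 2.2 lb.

10.1 mg

Weight = 215 lb ÷ 2.2 lb/kg = 97.72727 kg
Dose = 10 ng/kg/min × 97.72727 kg = 977.2727 ng/min
977.2727 ng/min × 60 min/hr = 58636.36 ng/hr
Concentration = 13 mg ÷ 191 mL = 0.06806283 mg/mL = 68062.83 ng/mL
Rate = 58636.36 ng/hr ÷ 68062.83 ng/mL = 0.8615035 mL/hr
Volume infused = 0.8615035 mL/hr × 50 hr = 43.07517 mL
Volume remaining = 191 − 43.07517 = 147.9248 mL
Drug remaining = 147.9248 mL × 68062.83 ng/mL = 10068182 ng = 10.06818 mg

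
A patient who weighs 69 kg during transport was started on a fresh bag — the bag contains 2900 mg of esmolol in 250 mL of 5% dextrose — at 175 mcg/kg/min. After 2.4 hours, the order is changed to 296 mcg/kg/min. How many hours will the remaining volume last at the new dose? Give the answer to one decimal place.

Initial rate:
Dose = 175 mcg/kg/min × 69 kg = 12075 mcg/min
12075 mcg/min × 60 min/hr = 724500 mcg/hr
Concentration = 2900 mg ÷ 250 mL = 11.6 mg/mL = 11600 mcg/mL
Rate = 724500 mcg/hr ÷ 11600 mcg/mL = 62.4569 mL/hr
Volume infused so far = 62.4569 mL/hr × 2.4 hr = 149.8966 mL
Volume remaining = 250 − 149.8966 = 100.1034 mL
New rate:
Dose = 296 mcg/kg/min × 69 kg = 20424 mcg/min
20424 mcg/min × 60 min/hr = 1225440 mcg/hr
Rate = 1225440 mcg/hr ÷ 11600 mcg/mL = 105.6414 mL/hr
Time remaining = 100.1034 mL ÷ 105.6414 mL/hr = 0.947578 hr

0.9 hours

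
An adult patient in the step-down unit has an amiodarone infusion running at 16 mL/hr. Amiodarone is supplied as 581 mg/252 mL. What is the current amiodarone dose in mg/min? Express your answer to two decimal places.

Concentration = 581 mg ÷ 252 mL = 2.305556 mg/mL
Drug rate = 16 mL/hr × 2.305556 mg/mL = 36.88889 mg/hr
36.88889 mg/hr ÷ 60 min/hr = 0.6148148 mg/min

0.61 mg/min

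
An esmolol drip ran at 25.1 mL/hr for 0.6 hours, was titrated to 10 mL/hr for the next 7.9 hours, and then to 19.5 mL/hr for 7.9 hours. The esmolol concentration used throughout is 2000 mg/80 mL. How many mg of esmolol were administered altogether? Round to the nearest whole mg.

6203 mg

Concentration = 2000 mg ÷ 80 mL = 25 mg/mL
Stage 1: 25.1 mL/hr × 0.6 hr = 15.06 mL → 15.06 mL × 25 mg/mL = 376.5 mg
Stage 2: 10 mL/hr × 7.9 hr = 79 mL → 79 mL × 25 mg/mL = 1975 mg
Stage 3: 19.5 mL/hr × 7.9 hr = 154.05 mL → 154.05 mL × 25 mg/mL = 3851.25 mg
Total = 376.5 + 1975 + 3851.25 = 6202.75 mg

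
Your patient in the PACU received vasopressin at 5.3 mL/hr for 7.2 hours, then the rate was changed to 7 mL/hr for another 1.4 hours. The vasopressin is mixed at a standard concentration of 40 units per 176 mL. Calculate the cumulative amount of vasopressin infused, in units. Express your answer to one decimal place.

10.9 units

Concentration = 40 units ÷ 176 mL = 0.2272727 units/mL
Stage 1: 5.3 mL/hr × 7.2 hr = 38.16 mL → 38.16 mL × 0.2272727 units/mL = 8.672727 units
Stage 2: 7 mL/hr × 1.4 hr = 9.8 mL → 9.8 mL × 0.2272727 units/mL = 2.227273 units
Total = 8.672727 + 2.227273 = 10.9 units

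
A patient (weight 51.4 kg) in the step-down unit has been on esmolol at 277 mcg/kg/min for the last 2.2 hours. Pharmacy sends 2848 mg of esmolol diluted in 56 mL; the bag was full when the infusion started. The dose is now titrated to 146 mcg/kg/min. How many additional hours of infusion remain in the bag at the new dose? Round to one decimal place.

2.2 hours

Initial rate:
Dose = 277 mcg/kg/min × 51.4 kg = 14237.8 mcg/min
14237.8 mcg/min × 60 min/hr = 854268 mcg/hr
Concentration = 2848 mg ÷ 56 mL = 50.85714 mg/mL = 50857.14 mcg/mL
Rate = 854268 mcg/hr ÷ 50857.14 mcg/mL = 16.7974 mL/hr
Volume infused so far = 16.7974 mL/hr × 2.2 hr = 36.95429 mL
Volume remaining = 56 − 36.95429 = 19.04571 mL
New rate:
Dose = 146 mcg/kg/min × 51.4 kg = 7504.4 mcg/min
7504.4 mcg/min × 60 min/hr = 450264 mcg/hr
Rate = 450264 mcg/hr ÷ 50857.14 mcg/mL = 8.853506 mL/hr
Time remaining = 19.04571 mL ÷ 8.853506 mL/hr = 2.151206 hr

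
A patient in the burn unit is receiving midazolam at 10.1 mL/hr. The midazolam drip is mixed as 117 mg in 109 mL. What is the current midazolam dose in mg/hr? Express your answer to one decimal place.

10.8 mg/hr

Concentration = 117 mg ÷ 109 mL = 1.073394 mg/mL
Drug rate = 10.1 mL/hr × 1.073394 mg/mL = 10.84128 mg/hr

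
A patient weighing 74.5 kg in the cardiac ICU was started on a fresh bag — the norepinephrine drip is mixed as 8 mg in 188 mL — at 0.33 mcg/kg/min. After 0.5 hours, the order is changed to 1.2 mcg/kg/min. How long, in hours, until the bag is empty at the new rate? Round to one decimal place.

1.4 hours

Initial rate:
Dose = 0.33 mcg/kg/min × 74.5 kg = 24.585 mcg/min
24.585 mcg/min × 60 min/hr = 1475.1 mcg/hr
Concentration = 8 mg ÷ 188 mL = 0.04255319 mg/mL = 42.55319 mcg/mL
Rate = 1475.1 mcg/hr ÷ 42.55319 mcg/mL = 34.66485 mL/hr
Volume infused so far = 34.66485 mL/hr × 0.5 hr = 17.33243 mL
Volume remaining = 188 − 17.33243 = 170.6676 mL
New rate:
Dose = 1.2 mcg/kg/min × 74.5 kg = 89.4 mcg/min
89.4 mcg/min × 60 min/hr = 5364 mcg/hr
Rate = 5364 mcg/hr ÷ 42.55319 mcg/mL = 126.054 mL/hr
Time remaining = 170.6676 mL ÷ 126.054 mL/hr = 1.353924 hr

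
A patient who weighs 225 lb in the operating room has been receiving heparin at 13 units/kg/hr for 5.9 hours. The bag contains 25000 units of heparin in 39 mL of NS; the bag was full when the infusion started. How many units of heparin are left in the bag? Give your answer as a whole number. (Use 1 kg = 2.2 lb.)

17156 units

Weight = 225 lb ÷ 2.2 lb/kg = 102.2727 kg
Dose = 13 units/kg/hr × 102.2727 kg = 1329.545 units/hr
Concentration = 25000 units ÷ 39 mL = 641.0256 units/mL
Rate = 1329.545 units/hr ÷ 641.0256 units/mL = 2.074091 mL/hr
Volume infused = 2.074091 mL/hr × 5.9 hr = 12.23714 mL
Volume remaining = 39 − 12.23714 = 26.76286 mL
Drug remaining = 26.76286 mL × 641.0256 units/mL = 17155.68 units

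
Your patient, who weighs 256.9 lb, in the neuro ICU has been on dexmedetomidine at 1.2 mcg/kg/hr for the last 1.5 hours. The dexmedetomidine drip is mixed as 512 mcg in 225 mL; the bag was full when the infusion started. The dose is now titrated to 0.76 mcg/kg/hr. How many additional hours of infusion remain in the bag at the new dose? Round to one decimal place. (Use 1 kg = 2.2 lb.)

Initial rate:
Weight = 256.9 lb ÷ 2.2 lb/kg = 116.7727 kg
Dose = 1.2 mcg/kg/hr × 116.7727 kg = 140.1273 mcg/hr
Concentration = 512 mcg ÷ 225 mL = 2.275556 mcg/mL
Rate = 140.1273 mcg/hr ÷ 2.275556 mcg/mL = 61.57937 mL/hr
Volume infused so far = 61.57937 mL/hr × 1.5 hr = 92.36905 mL
Volume remaining = 225 − 92.36905 = 132.6309 mL
New rate:
Dose = 0.76 mcg/kg/hr × 116.7727 kg = 88.74727 mcg/hr
Rate = 88.74727 mcg/hr ÷ 2.275556 mcg/mL = 39.00027 mL/hr
Time remaining = 132.6309 mL ÷ 39.00027 mL/hr = 3.40077 hr

3.4 hours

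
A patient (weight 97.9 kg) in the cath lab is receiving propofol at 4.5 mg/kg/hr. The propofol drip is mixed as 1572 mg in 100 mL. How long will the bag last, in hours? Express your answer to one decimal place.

Dose = 4.5 mg/kg/hr × 97.9 kg = 440.55 mg/hr
Concentration = 1572 mg ÷ 100 mL = 15.72 mg/mL
Rate = 440.55 mg/hr ÷ 15.72 mg/mL = 28.02481 mL/hr
Duration = 100 mL ÷ 28.02481 mL/hr = 3.568267 hr

3.6 hours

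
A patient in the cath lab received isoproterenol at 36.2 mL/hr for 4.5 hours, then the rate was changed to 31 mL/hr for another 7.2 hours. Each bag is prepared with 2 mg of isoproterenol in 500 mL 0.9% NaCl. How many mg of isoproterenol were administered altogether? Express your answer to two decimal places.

1.54 mg

Concentration = 2 mg ÷ 500 mL = 0.004 mg/mL
Stage 1: 36.2 mL/hr × 4.5 hr = 162.9 mL → 162.9 mL × 0.004 mg/mL = 0.6516 mg
Stage 2: 31 mL/hr × 7.2 hr = 223.2 mL → 223.2 mL × 0.004 mg/mL = 0.8928 mg
Total = 0.6516 + 0.8928 = 1.5444 mg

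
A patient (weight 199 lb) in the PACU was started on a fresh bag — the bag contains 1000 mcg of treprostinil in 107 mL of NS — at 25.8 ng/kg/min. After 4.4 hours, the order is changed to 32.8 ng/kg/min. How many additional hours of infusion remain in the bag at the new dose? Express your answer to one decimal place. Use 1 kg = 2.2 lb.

Initial rate:
Weight = 199 lb ÷ 2.2 lb/kg = 90.45455 kg
Dose = 25.8 ng/kg/min × 90.45455 kg = 2333.727 ng/min
2333.727 ng/min × 60 min/hr = 140023.6 ng/hr
Concentration = 1000 mcg ÷ 107 mL = 9.345794 mcg/mL = 9345.794 ng/mL
Rate = 140023.6 ng/hr ÷ 9345.794 ng/mL = 14.98253 mL/hr
Volume infused so far = 14.98253 mL/hr × 4.4 hr = 65.92313 mL
Volume remaining = 107 − 65.92313 = 41.07687 mL
New rate:
Dose = 32.8 ng/kg/min × 90.45455 kg = 2966.909 ng/min
2966.909 ng/min × 60 min/hr = 178014.5 ng/hr
Rate = 178014.5 ng/hr ÷ 9345.794 ng/mL = 19.04756 mL/hr
Time remaining = 41.07687 mL ÷ 19.04756 mL/hr = 2.156543 hr

2.2 hours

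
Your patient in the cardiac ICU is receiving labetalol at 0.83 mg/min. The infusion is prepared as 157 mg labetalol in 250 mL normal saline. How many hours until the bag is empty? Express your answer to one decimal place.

0.83 mg/min × 60 min/hr = 49.8 mg/hr
Concentration = 157 mg ÷ 250 mL = 0.628 mg/mL
Rate = 49.8 mg/hr ÷ 0.628 mg/mL = 79.29936 mL/hr
Duration = 250 mL ÷ 79.29936 mL/hr = 3.15261 hr

3.2 hours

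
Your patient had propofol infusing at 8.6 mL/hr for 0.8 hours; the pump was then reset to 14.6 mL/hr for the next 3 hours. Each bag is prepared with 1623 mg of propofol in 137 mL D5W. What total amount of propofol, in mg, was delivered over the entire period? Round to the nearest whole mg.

600 mg

Concentration = 1623 mg ÷ 137 mL = 11.84672 mg/mL
Stage 1: 8.6 mL/hr × 0.8 hr = 6.88 mL → 6.88 mL × 11.84672 mg/mL = 81.5054 mg
Stage 2: 14.6 mL/hr × 3 hr = 43.8 mL → 43.8 mL × 11.84672 mg/mL = 518.8861 mg
Total = 81.5054 + 518.8861 = 600.3915 mg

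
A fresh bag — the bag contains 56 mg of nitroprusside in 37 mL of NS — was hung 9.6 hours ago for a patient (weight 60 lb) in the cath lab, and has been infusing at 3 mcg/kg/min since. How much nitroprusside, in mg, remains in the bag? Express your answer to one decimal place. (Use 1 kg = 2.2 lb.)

8.9 mg

Weight = 60 lb ÷ 2.2 lb/kg = 27.27273 kg
Dose = 3 mcg/kg/min × 27.27273 kg = 81.81818 mcg/min
81.81818 mcg/min × 60 min/hr = 4909.091 mcg/hr
Concentration = 56 mg ÷ 37 mL = 1.513514 mg/mL = 1513.514 mcg/mL
Rate = 4909.091 mcg/hr ÷ 1513.514 mcg/mL = 3.243506 mL/hr
Volume infused = 3.243506 mL/hr × 9.6 hr = 31.13766 mL
Volume remaining = 37 − 31.13766 = 5.862338 mL
Drug remaining = 5.862338 mL × 1513.514 mcg/mL = 8872.727 mcg = 8.872727 mg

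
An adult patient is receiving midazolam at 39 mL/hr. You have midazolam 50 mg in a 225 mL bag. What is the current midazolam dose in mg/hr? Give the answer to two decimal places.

Concentration = 50 mg ÷ 225 mL = 0.2222222 mg/mL
Drug rate = 39 mL/hr × 0.2222222 mg/mL = 8.666667 mg/hr

8.67 mg/hr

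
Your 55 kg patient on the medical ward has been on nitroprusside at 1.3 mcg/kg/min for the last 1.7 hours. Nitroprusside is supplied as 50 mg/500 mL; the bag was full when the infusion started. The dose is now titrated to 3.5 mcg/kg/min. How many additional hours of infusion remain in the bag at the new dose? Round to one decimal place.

3.7 hours

Initial rate:
Dose = 1.3 mcg/kg/min × 55 kg = 71.5 mcg/min
71.5 mcg/min × 60 min/hr = 4290 mcg/hr
Concentration = 50 mg ÷ 500 mL = 0.1 mg/mL = 100 mcg/mL
Rate = 4290 mcg/hr ÷ 100 mcg/mL = 42.9 mL/hr
Volume infused so far = 42.9 mL/hr × 1.7 hr = 72.93 mL
Volume remaining = 500 − 72.93 = 427.07 mL
New rate:
Dose = 3.5 mcg/kg/min × 55 kg = 192.5 mcg/min
192.5 mcg/min × 60 min/hr = 11550 mcg/hr
Rate = 11550 mcg/hr ÷ 100 mcg/mL = 115.5 mL/hr
Time remaining = 427.07 mL ÷ 115.5 mL/hr = 3.697576 hr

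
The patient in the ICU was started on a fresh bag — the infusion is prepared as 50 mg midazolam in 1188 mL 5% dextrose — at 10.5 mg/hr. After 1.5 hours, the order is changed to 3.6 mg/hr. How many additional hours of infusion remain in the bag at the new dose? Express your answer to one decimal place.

9.5 hours

Initial rate:
Concentration = 50 mg ÷ 1188 mL = 0.04208754 mg/mL
Rate = 10.5 mg/hr ÷ 0.04208754 mg/mL = 249.48 mL/hr
Volume infused so far = 249.48 mL/hr × 1.5 hr = 374.22 mL
Volume remaining = 1188 − 374.22 = 813.78 mL
New rate:
Rate = 3.6 mg/hr ÷ 0.04208754 mg/mL = 85.536 mL/hr
Time remaining = 813.78 mL ÷ 85.536 mL/hr = 9.513889 hr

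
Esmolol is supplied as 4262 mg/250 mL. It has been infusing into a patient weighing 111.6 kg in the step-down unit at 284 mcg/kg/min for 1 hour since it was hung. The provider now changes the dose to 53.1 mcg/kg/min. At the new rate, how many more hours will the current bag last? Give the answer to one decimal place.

6.6 hours

Initial rate:
Dose = 284 mcg/kg/min × 111.6 kg = 31694.4 mcg/min
31694.4 mcg/min × 60 min/hr = 1901664 mcg/hr
Concentration = 4262 mg ÷ 250 mL = 17.048 mg/mL = 17048 mcg/mL
Rate = 1901664 mcg/hr ÷ 17048 mcg/mL = 111.5476 mL/hr
Volume infused so far = 111.5476 mL/hr × 1 hr = 111.5476 mL
Volume remaining = 250 − 111.5476 = 138.4524 mL
New rate:
Dose = 53.1 mcg/kg/min × 111.6 kg = 5925.96 mcg/min
5925.96 mcg/min × 60 min/hr = 355557.6 mcg/hr
Rate = 355557.6 mcg/hr ÷ 17048 mcg/mL = 20.85626 mL/hr
Time remaining = 138.4524 mL ÷ 20.85626 mL/hr = 6.638407 hr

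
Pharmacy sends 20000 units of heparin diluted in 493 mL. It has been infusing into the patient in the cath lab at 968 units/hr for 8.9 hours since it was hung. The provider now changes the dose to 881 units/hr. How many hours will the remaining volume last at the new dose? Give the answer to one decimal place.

12.9 hours

Initial rate:
Concentration = 20000 units ÷ 493 mL = 40.56795 units/mL
Rate = 968 units/hr ÷ 40.56795 units/mL = 23.8612 mL/hr
Volume infused so far = 23.8612 mL/hr × 8.9 hr = 212.3647 mL
Volume remaining = 493 − 212.3647 = 280.6353 mL
New rate:
Rate = 881 units/hr ÷ 40.56795 units/mL = 21.71665 mL/hr
Time remaining = 280.6353 mL ÷ 21.71665 mL/hr = 12.92259 hr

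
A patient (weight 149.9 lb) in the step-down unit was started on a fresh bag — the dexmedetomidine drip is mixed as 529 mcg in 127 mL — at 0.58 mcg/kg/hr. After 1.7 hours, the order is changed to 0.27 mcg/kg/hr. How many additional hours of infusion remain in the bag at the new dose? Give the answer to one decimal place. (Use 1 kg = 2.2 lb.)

Initial rate:
Weight = 149.9 lb ÷ 2.2 lb/kg = 68.13636 kg
Dose = 0.58 mcg/kg/hr × 68.13636 kg = 39.51909 mcg/hr
Concentration = 529 mcg ÷ 127 mL = 4.165354 mcg/mL
Rate = 39.51909 mcg/hr ÷ 4.165354 mcg/mL = 9.48757 mL/hr
Volume infused so far = 9.48757 mL/hr × 1.7 hr = 16.12887 mL
Volume remaining = 127 − 16.12887 = 110.8711 mL
New rate:
Dose = 0.27 mcg/kg/hr × 68.13636 kg = 18.39682 mcg/hr
Rate = 18.39682 mcg/hr ÷ 4.165354 mcg/mL = 4.416627 mL/hr
Time remaining = 110.8711 mL ÷ 4.416627 mL/hr = 25.10312 hr

25.1 hours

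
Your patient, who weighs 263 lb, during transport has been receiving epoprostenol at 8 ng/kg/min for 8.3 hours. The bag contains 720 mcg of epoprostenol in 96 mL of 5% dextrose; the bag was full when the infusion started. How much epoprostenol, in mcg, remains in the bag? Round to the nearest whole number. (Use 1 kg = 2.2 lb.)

244 mcg

Weight = 263 lb ÷ 2.2 lb/kg = 119.5455 kg
Dose = 8 ng/kg/min × 119.5455 kg = 956.3636 ng/min
956.3636 ng/min × 60 min/hr = 57381.82 ng/hr
Concentration = 720 mcg ÷ 96 mL = 7.5 mcg/mL = 7500 ng/mL
Rate = 57381.82 ng/hr ÷ 7500 ng/mL = 7.650909 mL/hr
Volume infused = 7.650909 mL/hr × 8.3 hr = 63.50255 mL
Volume remaining = 96 − 63.50255 = 32.49745 mL
Drug remaining = 32.49745 mL × 7500 ng/mL = 243730.9 ng = 243.7309 mcg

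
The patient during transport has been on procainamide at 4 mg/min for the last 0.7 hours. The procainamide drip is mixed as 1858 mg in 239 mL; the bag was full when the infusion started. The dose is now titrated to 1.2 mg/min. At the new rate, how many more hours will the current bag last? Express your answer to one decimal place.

23.5 hours

Initial rate:
4 mg/min × 60 min/hr = 240 mg/hr
Concentration = 1858 mg ÷ 239 mL = 7.774059 mg/mL
Rate = 240 mg/hr ÷ 7.774059 mg/mL = 30.87191 mL/hr
Volume infused so far = 30.87191 mL/hr × 0.7 hr = 21.61033 mL
Volume remaining = 239 − 21.61033 = 217.3897 mL
New rate:
1.2 mg/min × 60 min/hr = 72 mg/hr
Rate = 72 mg/hr ÷ 7.774059 mg/mL = 9.261572 mL/hr
Time remaining = 217.3897 mL ÷ 9.261572 mL/hr = 23.47222 hr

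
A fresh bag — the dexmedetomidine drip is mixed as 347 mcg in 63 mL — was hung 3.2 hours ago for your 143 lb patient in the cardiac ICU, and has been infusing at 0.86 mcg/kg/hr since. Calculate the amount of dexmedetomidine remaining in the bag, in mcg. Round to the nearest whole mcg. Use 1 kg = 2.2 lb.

Weight = 143 lb ÷ 2.2 lb/kg = 65 kg
Dose = 0.86 mcg/kg/hr × 65 kg = 55.9 mcg/hr
Concentration = 347 mcg ÷ 63 mL = 5.507937 mcg/mL
Rate = 55.9 mcg/hr ÷ 5.507937 mcg/mL = 10.14899 mL/hr
Volume infused = 10.14899 mL/hr × 3.2 hr = 32.47677 mL
Volume remaining = 63 − 32.47677 = 30.52323 mL
Drug remaining = 30.52323 mL × 5.507937 mcg/mL = 168.12 mcg

168 mcg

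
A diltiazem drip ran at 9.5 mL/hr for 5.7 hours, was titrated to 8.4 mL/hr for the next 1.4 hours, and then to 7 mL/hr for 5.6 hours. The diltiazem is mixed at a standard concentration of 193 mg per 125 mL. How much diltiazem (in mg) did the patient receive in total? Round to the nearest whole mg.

Concentration = 193 mg ÷ 125 mL = 1.544 mg/mL
Stage 1: 9.5 mL/hr × 5.7 hr = 54.15 mL → 54.15 mL × 1.544 mg/mL = 83.6076 mg
Stage 2: 8.4 mL/hr × 1.4 hr = 11.76 mL → 11.76 mL × 1.544 mg/mL = 18.15744 mg
Stage 3: 7 mL/hr × 5.6 hr = 39.2 mL → 39.2 mL × 1.544 mg/mL = 60.5248 mg
Total = 83.6076 + 18.15744 + 60.5248 = 162.2898 mg

162 mg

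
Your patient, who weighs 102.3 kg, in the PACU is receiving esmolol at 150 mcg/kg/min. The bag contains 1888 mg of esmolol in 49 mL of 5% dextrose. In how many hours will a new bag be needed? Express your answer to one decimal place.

Dose = 150 mcg/kg/min × 102.3 kg = 15345 mcg/min
15345 mcg/min × 60 min/hr = 920700 mcg/hr
Concentration = 1888 mg ÷ 49 mL = 38.53061 mg/mL = 38530.61 mcg/mL
Rate = 920700 mcg/hr ÷ 38530.61 mcg/mL = 23.89529 mL/hr
Duration = 49 mL ÷ 23.89529 mL/hr = 2.050614 hr

2.1 hours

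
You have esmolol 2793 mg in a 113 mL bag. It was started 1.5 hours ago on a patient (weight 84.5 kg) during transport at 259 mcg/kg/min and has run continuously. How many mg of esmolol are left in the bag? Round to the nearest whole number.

823 mg

Dose = 259 mcg/kg/min × 84.5 kg = 21885.5 mcg/min
21885.5 mcg/min × 60 min/hr = 1313130 mcg/hr
Concentration = 2793 mg ÷ 113 mL = 24.71681 mg/mL = 24716.81 mcg/mL
Rate = 1313130 mcg/hr ÷ 24716.81 mcg/mL = 53.12699 mL/hr
Volume infused = 53.12699 mL/hr × 1.5 hr = 79.69049 mL
Volume remaining = 113 − 79.69049 = 33.30951 mL
Drug remaining = 33.30951 mL × 24716.81 mcg/mL = 823305 mcg = 823.305 mg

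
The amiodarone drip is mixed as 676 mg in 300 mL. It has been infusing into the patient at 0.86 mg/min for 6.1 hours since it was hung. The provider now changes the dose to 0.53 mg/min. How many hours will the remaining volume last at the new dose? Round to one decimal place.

11.4 hours

Initial rate:
0.86 mg/min × 60 min/hr = 51.6 mg/hr
Concentration = 676 mg ÷ 300 mL = 2.253333 mg/mL
Rate = 51.6 mg/hr ÷ 2.253333 mg/mL = 22.89941 mL/hr
Volume infused so far = 22.89941 mL/hr × 6.1 hr = 139.6864 mL
Volume remaining = 300 − 139.6864 = 160.3136 mL
New rate:
0.53 mg/min × 60 min/hr = 31.8 mg/hr
Rate = 31.8 mg/hr ÷ 2.253333 mg/mL = 14.11243 mL/hr
Time remaining = 160.3136 mL ÷ 14.11243 mL/hr = 11.35975 hr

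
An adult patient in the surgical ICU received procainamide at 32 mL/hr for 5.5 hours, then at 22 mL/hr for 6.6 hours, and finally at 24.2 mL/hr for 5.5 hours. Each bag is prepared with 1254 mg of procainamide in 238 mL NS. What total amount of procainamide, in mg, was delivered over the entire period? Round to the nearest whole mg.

Concentration = 1254 mg ÷ 238 mL = 5.268908 mg/mL
Stage 1: 32 mL/hr × 5.5 hr = 176 mL → 176 mL × 5.268908 mg/mL = 927.3277 mg
Stage 2: 22 mL/hr × 6.6 hr = 145.2 mL → 145.2 mL × 5.268908 mg/mL = 765.0454 mg
Stage 3: 24.2 mL/hr × 5.5 hr = 133.1 mL → 133.1 mL × 5.268908 mg/mL = 701.2916 mg
Total = 927.3277 + 765.0454 + 701.2916 = 2393.665 mg

2394 mg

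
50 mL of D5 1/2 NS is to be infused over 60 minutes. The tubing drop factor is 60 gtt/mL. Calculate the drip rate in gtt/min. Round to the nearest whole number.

50 mL ÷ (60 min) = 0.8333333 mL/min
0.8333333 mL/min × 60 gtt/mL = 50 gtt/min

50 gtt/min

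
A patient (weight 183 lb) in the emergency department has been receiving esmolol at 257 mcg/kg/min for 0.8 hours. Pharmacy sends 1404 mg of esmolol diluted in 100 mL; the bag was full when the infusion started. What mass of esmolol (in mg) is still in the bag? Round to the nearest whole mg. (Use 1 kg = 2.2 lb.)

378 mg

Weight = 183 lb ÷ 2.2 lb/kg = 83.18182 kg
Dose = 257 mcg/kg/min × 83.18182 kg = 21377.73 mcg/min
21377.73 mcg/min × 60 min/hr = 1282664 mcg/hr
Concentration = 1404 mg ÷ 100 mL = 14.04 mg/mL = 14040 mcg/mL
Rate = 1282664 mcg/hr ÷ 14040 mcg/mL = 91.35781 mL/hr
Volume infused = 91.35781 mL/hr × 0.8 hr = 73.08625 mL
Volume remaining = 100 − 73.08625 = 26.91375 mL
Drug remaining = 26.91375 mL × 14040 mcg/mL = 377869.1 mcg = 377.8691 mg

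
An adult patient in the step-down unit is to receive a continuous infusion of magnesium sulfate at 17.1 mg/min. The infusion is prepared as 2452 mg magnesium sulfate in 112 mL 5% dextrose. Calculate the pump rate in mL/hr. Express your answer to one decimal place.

17.1 mg/min × 60 min/hr = 1026 mg/hr
Concentration = 2452 mg ÷ 112 mL = 21.89286 mg/mL
Rate = 1026 mg/hr ÷ 21.89286 mg/mL = 46.8646 mL/hr

46.9 mL/hr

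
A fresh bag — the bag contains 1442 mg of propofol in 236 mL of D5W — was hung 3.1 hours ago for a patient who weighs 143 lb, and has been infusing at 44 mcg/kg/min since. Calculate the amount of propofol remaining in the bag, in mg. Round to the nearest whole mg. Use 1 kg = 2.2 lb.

Weight = 143 lb ÷ 2.2 lb/kg = 65 kg
Dose = 44 mcg/kg/min × 65 kg = 2860 mcg/min
2860 mcg/min × 60 min/hr = 171600 mcg/hr
Concentration = 1442 mg ÷ 236 mL = 6.110169 mg/mL = 6110.169 mcg/mL
Rate = 171600 mcg/hr ÷ 6110.169 mcg/mL = 28.08433 mL/hr
Volume infused = 28.08433 mL/hr × 3.1 hr = 87.06141 mL
Volume remaining = 236 − 87.06141 = 148.9386 mL
Drug remaining = 148.9386 mL × 6110.169 mcg/mL = 910040 mcg = 910.04 mg

910 mg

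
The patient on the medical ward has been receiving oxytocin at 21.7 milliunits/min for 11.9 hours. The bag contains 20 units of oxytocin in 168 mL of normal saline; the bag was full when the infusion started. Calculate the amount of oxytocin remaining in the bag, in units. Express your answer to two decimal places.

21.7 milliunits/min × 60 min/hr = 1302 milliunits/hr
Concentration = 20 units ÷ 168 mL = 0.1190476 units/mL = 119.0476 milliunits/mL
Rate = 1302 milliunits/hr ÷ 119.0476 milliunits/mL = 10.9368 mL/hr
Volume infused = 10.9368 mL/hr × 11.9 hr = 130.1479 mL
Volume remaining = 168 − 130.1479 = 37.85208 mL
Drug remaining = 37.85208 mL × 119.0476 milliunits/mL = 4506.2 milliunits = 4.5062 units

4.51 units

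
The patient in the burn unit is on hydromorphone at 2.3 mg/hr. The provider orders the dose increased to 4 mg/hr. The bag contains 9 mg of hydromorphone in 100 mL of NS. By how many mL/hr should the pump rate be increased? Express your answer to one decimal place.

18.9 mL/hr

At the current dose:
Concentration = 9 mg ÷ 100 mL = 0.09 mg/mL
Rate = 2.3 mg/hr ÷ 0.09 mg/mL = 25.55556 mL/hr
At the new dose:
Rate = 4 mg/hr ÷ 0.09 mg/mL = 44.44444 mL/hr
Change = 44.44444 − 25.55556 = 18.88889 mL/hr → 18.88889 mL/hr increase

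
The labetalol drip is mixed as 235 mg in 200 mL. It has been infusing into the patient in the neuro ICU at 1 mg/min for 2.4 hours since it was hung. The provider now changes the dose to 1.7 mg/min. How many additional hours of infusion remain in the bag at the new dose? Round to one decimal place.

0.9 hours

Initial rate:
1 mg/min × 60 min/hr = 60 mg/hr
Concentration = 235 mg ÷ 200 mL = 1.175 mg/mL
Rate = 60 mg/hr ÷ 1.175 mg/mL = 51.06383 mL/hr
Volume infused so far = 51.06383 mL/hr × 2.4 hr = 122.5532 mL
Volume remaining = 200 − 122.5532 = 77.44681 mL
New rate:
1.7 mg/min × 60 min/hr = 102 mg/hr
Rate = 102 mg/hr ÷ 1.175 mg/mL = 86.80851 mL/hr
Time remaining = 77.44681 mL ÷ 86.80851 mL/hr = 0.8921569 hr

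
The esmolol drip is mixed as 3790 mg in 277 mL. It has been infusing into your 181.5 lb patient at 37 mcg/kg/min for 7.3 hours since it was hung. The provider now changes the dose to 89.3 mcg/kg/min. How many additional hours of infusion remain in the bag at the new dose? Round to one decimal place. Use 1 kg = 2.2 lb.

Initial rate:
Weight = 181.5 lb ÷ 2.2 lb/kg = 82.5 kg
Dose = 37 mcg/kg/min × 82.5 kg = 3052.5 mcg/min
3052.5 mcg/min × 60 min/hr = 183150 mcg/hr
Concentration = 3790 mg ÷ 277 mL = 13.68231 mg/mL = 13682.31 mcg/mL
Rate = 183150 mcg/hr ÷ 13682.31 mcg/mL = 13.3859 mL/hr
Volume infused so far = 13.3859 mL/hr × 7.3 hr = 97.71705 mL
Volume remaining = 277 − 97.71705 = 179.283 mL
New rate:
Dose = 89.3 mcg/kg/min × 82.5 kg = 7367.25 mcg/min
7367.25 mcg/min × 60 min/hr = 442035 mcg/hr
Rate = 442035 mcg/hr ÷ 13682.31 mcg/mL = 32.30704 mL/hr
Time remaining = 179.283 mL ÷ 32.30704 mL/hr = 5.549346 hr

5.5 hours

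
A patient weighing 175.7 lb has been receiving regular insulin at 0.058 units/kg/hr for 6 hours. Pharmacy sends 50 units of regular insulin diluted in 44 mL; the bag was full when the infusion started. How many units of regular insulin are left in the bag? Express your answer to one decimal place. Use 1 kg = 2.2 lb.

Weight = 175.7 lb ÷ 2.2 lb/kg = 79.86364 kg
Dose = 0.058 units/kg/hr × 79.86364 kg = 4.632091 units/hr
Concentration = 50 units ÷ 44 mL = 1.136364 units/mL
Rate = 4.632091 units/hr ÷ 1.136364 units/mL = 4.07624 mL/hr
Volume infused = 4.07624 mL/hr × 6 hr = 24.45744 mL
Volume remaining = 44 − 24.45744 = 19.54256 mL
Drug remaining = 19.54256 mL × 1.136364 units/mL = 22.20745 units

22.2 units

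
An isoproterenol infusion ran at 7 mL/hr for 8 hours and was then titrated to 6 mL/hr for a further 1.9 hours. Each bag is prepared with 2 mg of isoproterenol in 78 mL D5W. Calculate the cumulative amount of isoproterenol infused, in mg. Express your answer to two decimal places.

Concentration = 2 mg ÷ 78 mL = 0.02564103 mg/mL
Stage 1: 7 mL/hr × 8 hr = 56 mL → 56 mL × 0.02564103 mg/mL = 1.435897 mg
Stage 2: 6 mL/hr × 1.9 hr = 11.4 mL → 11.4 mL × 0.02564103 mg/mL = 0.2923077 mg
Total = 1.435897 + 0.2923077 = 1.728205 mg

1.73 mg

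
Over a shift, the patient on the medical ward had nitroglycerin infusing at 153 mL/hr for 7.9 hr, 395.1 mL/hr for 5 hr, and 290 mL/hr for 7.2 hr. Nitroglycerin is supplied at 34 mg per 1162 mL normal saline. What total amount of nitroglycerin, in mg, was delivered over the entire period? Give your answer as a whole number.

154 mg

Concentration = 34 mg ÷ 1162 mL = 0.0292599 mg/mL
Stage 1: 153 mL/hr × 7.9 hr = 1208.7 mL → 1208.7 mL × 0.0292599 mg/mL = 35.36644 mg
Stage 2: 395.1 mL/hr × 5 hr = 1975.5 mL → 1975.5 mL × 0.0292599 mg/mL = 57.80293 mg
Stage 3: 290 mL/hr × 7.2 hr = 2088 mL → 2088 mL × 0.0292599 mg/mL = 61.09466 mg
Total = 35.36644 + 57.80293 + 61.09466 = 154.264 mg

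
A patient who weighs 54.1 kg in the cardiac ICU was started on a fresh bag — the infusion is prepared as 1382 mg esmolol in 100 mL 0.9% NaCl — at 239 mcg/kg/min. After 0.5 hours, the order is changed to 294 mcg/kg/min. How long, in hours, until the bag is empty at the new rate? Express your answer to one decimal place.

1.0 hours

Initial rate:
Dose = 239 mcg/kg/min × 54.1 kg = 12929.9 mcg/min
12929.9 mcg/min × 60 min/hr = 775794 mcg/hr
Concentration = 1382 mg ÷ 100 mL = 13.82 mg/mL = 13820 mcg/mL
Rate = 775794 mcg/hr ÷ 13820 mcg/mL = 56.1356 mL/hr
Volume infused so far = 56.1356 mL/hr × 0.5 hr = 28.0678 mL
Volume remaining = 100 − 28.0678 = 71.9322 mL
New rate:
Dose = 294 mcg/kg/min × 54.1 kg = 15905.4 mcg/min
15905.4 mcg/min × 60 min/hr = 954324 mcg/hr
Rate = 954324 mcg/hr ÷ 13820 mcg/mL = 69.05384 mL/hr
Time remaining = 71.9322 mL ÷ 69.05384 mL/hr = 1.041683 hr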